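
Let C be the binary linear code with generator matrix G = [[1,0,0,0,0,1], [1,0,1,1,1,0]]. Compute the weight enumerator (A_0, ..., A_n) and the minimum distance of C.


Weight distribution: A_0 = 1, A_2 = 1, A_4 = 2. Minimum distance d = 2.

Enumerate all 2^2 = 4 messages m ∈ F_2^2.
For each, compute codeword c = mG in F_2^6, then tally its weight.
  m = 00 → c = 000000, weight = 0.
  m = 10 → c = 100001, weight = 2.
  m = 01 → c = 101110, weight = 4.
  m = 11 → c = 001111, weight = 4.
Tally weights:
  weight 0: 1 codewords.
  weight 2: 1 codewords.
  weight 4: 2 codewords.
Minimum distance d = smallest w > 0 with A_w > 0 = 2.
Sanity: Σ A_w = 4 = 2^2 = 4 ✓.


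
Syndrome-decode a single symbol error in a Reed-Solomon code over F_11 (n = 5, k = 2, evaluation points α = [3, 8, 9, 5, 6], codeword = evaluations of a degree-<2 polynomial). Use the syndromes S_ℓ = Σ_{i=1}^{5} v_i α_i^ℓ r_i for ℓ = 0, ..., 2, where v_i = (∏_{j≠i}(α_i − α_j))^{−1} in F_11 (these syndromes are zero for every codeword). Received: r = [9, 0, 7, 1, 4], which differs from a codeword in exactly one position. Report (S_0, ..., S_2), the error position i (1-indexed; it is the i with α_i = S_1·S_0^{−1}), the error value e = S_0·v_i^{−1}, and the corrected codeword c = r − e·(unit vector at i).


S = (1, 6, 3), error at position 5, error magnitude e = 7, c = [9, 0, 7, 1, 8].

Step 1: column multipliers v_i = (∏_{j≠i}(α_i − α_j))^{−1} mod 11.
  i = 1 (α = 3): (3−8)(3−9)(3−5)(3−6) = (−5)·(−6)·(−2)·(−3) = 180 ≡ 4, so v_1 = 4^{−1} = 3 (mod 11).
  i = 2 (α = 8): (8−3)(8−9)(8−5)(8−6) = 5·(−1)·3·2 = −30 ≡ 3, so v_2 = 3^{−1} = 4 (mod 11).
  i = 3 (α = 9): (9−3)(9−8)(9−5)(9−6) = 6·1·4·3 = 72 ≡ 6, so v_3 = 6^{−1} = 2 (mod 11).
  i = 4 (α = 5): (5−3)(5−8)(5−9)(5−6) = 2·(−3)·(−4)·(−1) = −24 ≡ 9, so v_4 = 9^{−1} = 5 (mod 11).
  i = 5 (α = 6): (6−3)(6−8)(6−9)(6−5) = 3·(−2)·(−3)·1 = 18 ≡ 7, so v_5 = 7^{−1} = 8 (mod 11).
  v = [3, 4, 2, 5, 8].
Step 2: syndromes of r = [9, 0, 7, 1, 4] (all sums mod 11).
  S_0 = Σ v_i r_i = 3·9 + 4·0 + 2·7 + 5·1 + 8·4 = 78 ≡ 1.
  S_1 = Σ v_i α_i r_i = 3·3·9 + 4·8·0 + 2·9·7 + 5·5·1 + 8·6·4 = 424 ≡ 6.
  α_i^2 mod 11 = [9, 9, 4, 3, 3].
  S_2 = Σ v_i α_i^2 r_i = 3·9·9 + 4·9·0 + 2·4·7 + 5·3·1 + 8·3·4 = 410 ≡ 3.
  S = (1, 6, 3) ≠ 0, so r is not a codeword (an error is present).
Step 3: locate the error. For a single error e at position i, S_ℓ = v_i·e·α_i^ℓ, so α_err = S_1/S_0.
  S_0^{−1} = 1^{−1} = 1 (mod 11), so α_err = 6·1 = 6 ≡ 6 = α_5. Error position i = 5.
  Consistency check: S_2/S_1 = 3·2 = 6 ≡ 6 = α_err ✓ (single-error assumption holds).
Step 4: error magnitude e = S_0/v_5 = S_0·∏_{j≠5}(α_5 − α_j) = 1·7 = 7 ≡ 7 (mod 11).
Step 5: correct position 5: c_5 = r_5 − e = 4 − 7 ≡ 8 (mod 11). Hence c = [9, 0, 7, 1, 8].
  Check: interpolating c through the α_i gives m(x) = 10 + 7·x (degree < 2) with m(α_i) = c_i for every i, so c is indeed a codeword.


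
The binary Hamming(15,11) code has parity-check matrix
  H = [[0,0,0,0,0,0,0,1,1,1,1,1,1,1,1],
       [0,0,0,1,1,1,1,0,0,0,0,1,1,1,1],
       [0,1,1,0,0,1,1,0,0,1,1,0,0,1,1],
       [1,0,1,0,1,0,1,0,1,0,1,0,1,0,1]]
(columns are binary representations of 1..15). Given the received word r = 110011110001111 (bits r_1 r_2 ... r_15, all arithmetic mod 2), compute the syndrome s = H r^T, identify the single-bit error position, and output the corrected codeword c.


s = (1, 1, 1, 1)^T, error position = 15, corrected codeword c = 110011110001110

Compute s = H r^T mod 2 one row at a time:
  s_1 = 1 + 0 + 0 + 0 + 1 + 1 + 1 + 1 = 5 ≡ 1 (mod 2).
  s_2 = 0 + 1 + 1 + 1 + 1 + 1 + 1 + 1 = 7 ≡ 1 (mod 2).
  s_3 = 1 + 0 + 1 + 1 + 0 + 0 + 1 + 1 = 5 ≡ 1 (mod 2).
  s_4 = 1 + 0 + 1 + 1 + 0 + 0 + 1 + 1 = 5 ≡ 1 (mod 2).
s = (1, 1, 1, 1)^T — this equals column 15 of H (binary 1111), so error is at position 15.
Correct: flip bit 15 of r = 110011110001111 to get c = 110011110001110.


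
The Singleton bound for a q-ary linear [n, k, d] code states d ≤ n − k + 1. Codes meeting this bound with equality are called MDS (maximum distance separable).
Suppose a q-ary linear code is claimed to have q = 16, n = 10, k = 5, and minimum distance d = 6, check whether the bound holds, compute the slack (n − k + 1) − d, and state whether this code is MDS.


Singleton RHS = n − k + 1 = 6, slack = 0, bound satisfied, MDS.

Singleton bound: d ≤ n − k + 1.
Here n = 10, k = 5, so n − k + 1 = 6.
Given d = 6, check d ≤ 6: YES.
Slack = (n − k + 1) − d = 0.
The code is MDS (slack = 0).
Description: the claimed parameters are [10, 5, 6]_16; such a code would be MDS (meets Singleton bound).


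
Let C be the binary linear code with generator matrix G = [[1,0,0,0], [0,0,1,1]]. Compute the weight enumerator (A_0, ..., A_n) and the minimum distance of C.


Weight distribution: A_0 = 1, A_1 = 1, A_2 = 1, A_3 = 1. Minimum distance d = 1.

Enumerate all 2^2 = 4 messages m ∈ F_2^2.
For each, compute codeword c = mG in F_2^4, then tally its weight.
  m = 00 → c = 0000, weight = 0.
  m = 10 → c = 1000, weight = 1.
  m = 01 → c = 0011, weight = 2.
  m = 11 → c = 1011, weight = 3.
Tally weights:
  weight 0: 1 codewords.
  weight 1: 1 codewords.
  weight 2: 1 codewords.
  weight 3: 1 codewords.
Minimum distance d = smallest w > 0 with A_w > 0 = 1.
Sanity: Σ A_w = 4 = 2^2 = 4 ✓.


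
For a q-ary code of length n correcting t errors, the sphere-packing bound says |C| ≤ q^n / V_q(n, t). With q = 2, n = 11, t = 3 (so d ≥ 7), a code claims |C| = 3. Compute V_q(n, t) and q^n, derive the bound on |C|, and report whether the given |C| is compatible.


V_q(n, t) = 232, q^n = 2048, Hamming bound = 8, |C| = 3 ≤ bound (satisfied).

Step 1: Compute V_q(n, t) = Σ_{j=0}^3 C(n, j) (q−1)^j.
  j = 0: C(11,0)·(1)^0 = 1·1 = 1.
  j = 1: C(11,1)·(1)^1 = 11·1 = 11.
  j = 2: C(11,2)·(1)^2 = 55·1 = 55.
  j = 3: C(11,3)·(1)^3 = 165·1 = 165.
  V_q(n, t) = 1 + 11 + 55 + 165 = 232.
Step 2: q^n = 2^11 = 2048.
Step 3: Hamming bound ⌊q^n / V_q(n,t)⌋ = ⌊2048/232⌋ = 8.
Step 4: Compare |C| = 3 to 8: satisfied.
The claimed |C| lies below the Hamming bound.


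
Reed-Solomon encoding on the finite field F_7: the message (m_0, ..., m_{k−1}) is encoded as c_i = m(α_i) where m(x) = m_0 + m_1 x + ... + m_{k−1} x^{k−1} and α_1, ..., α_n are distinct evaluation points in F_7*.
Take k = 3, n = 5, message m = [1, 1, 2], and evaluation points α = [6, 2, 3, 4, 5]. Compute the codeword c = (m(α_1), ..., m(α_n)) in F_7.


c = [2, 4, 1, 2, 0]

Message polynomial: m(x) = 1 + 1·x + 2·x^2 (mod 7).
For each evaluation point α_i, compute m(α_i) mod 7:
  α_1 = 6: Horner steps 2 → 6 → 2, so m(6) = 2.
  α_2 = 2: Horner steps 2 → 5 → 4, so m(2) = 4.
  α_3 = 3: Horner steps 2 → 0 → 1, so m(3) = 1.
  α_4 = 4: Horner steps 2 → 2 → 2, so m(4) = 2.
  α_5 = 5: Horner steps 2 → 4 → 0, so m(5) = 0.
Codeword c = [2, 4, 1, 2, 0] ∈ F_7^5.


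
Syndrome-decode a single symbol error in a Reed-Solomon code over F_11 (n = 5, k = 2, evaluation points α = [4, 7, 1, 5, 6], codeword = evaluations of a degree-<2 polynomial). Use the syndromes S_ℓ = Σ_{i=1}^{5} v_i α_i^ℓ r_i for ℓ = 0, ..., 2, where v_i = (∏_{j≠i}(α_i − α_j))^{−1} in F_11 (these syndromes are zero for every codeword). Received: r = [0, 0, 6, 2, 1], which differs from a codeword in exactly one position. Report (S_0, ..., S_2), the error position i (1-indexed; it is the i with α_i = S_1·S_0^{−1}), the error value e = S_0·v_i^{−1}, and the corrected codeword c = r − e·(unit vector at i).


S = (2, 8, 10), error at position 1, error magnitude e = 8, c = [3, 0, 6, 2, 1].

Step 1: column multipliers v_i = (∏_{j≠i}(α_i − α_j))^{−1} mod 11.
  i = 1 (α = 4): (4−7)(4−1)(4−5)(4−6) = (−3)·3·(−1)·(−2) = −18 ≡ 4, so v_1 = 4^{−1} = 3 (mod 11).
  i = 2 (α = 7): (7−4)(7−1)(7−5)(7−6) = 3·6·2·1 = 36 ≡ 3, so v_2 = 3^{−1} = 4 (mod 11).
  i = 3 (α = 1): (1−4)(1−7)(1−5)(1−6) = (−3)·(−6)·(−4)·(−5) = 360 ≡ 8, so v_3 = 8^{−1} = 7 (mod 11).
  i = 4 (α = 5): (5−4)(5−7)(5−1)(5−6) = 1·(−2)·4·(−1) = 8 ≡ 8, so v_4 = 8^{−1} = 7 (mod 11).
  i = 5 (α = 6): (6−4)(6−7)(6−1)(6−5) = 2·(−1)·5·1 = −10 ≡ 1, so v_5 = 1^{−1} = 1 (mod 11).
  v = [3, 4, 7, 7, 1].
Step 2: syndromes of r = [0, 0, 6, 2, 1] (all sums mod 11).
  S_0 = Σ v_i r_i = 3·0 + 4·0 + 7·6 + 7·2 + 1·1 = 57 ≡ 2.
  S_1 = Σ v_i α_i r_i = 3·4·0 + 4·7·0 + 7·1·6 + 7·5·2 + 1·6·1 = 118 ≡ 8.
  α_i^2 mod 11 = [5, 5, 1, 3, 3].
  S_2 = Σ v_i α_i^2 r_i = 3·5·0 + 4·5·0 + 7·1·6 + 7·3·2 + 1·3·1 = 87 ≡ 10.
  S = (2, 8, 10) ≠ 0, so r is not a codeword (an error is present).
Step 3: locate the error. For a single error e at position i, S_ℓ = v_i·e·α_i^ℓ, so α_err = S_1/S_0.
  S_0^{−1} = 2^{−1} = 6 (mod 11), so α_err = 8·6 = 48 ≡ 4 = α_1. Error position i = 1.
  Consistency check: S_2/S_1 = 10·7 = 70 ≡ 4 = α_err ✓ (single-error assumption holds).
Step 4: error magnitude e = S_0/v_1 = S_0·∏_{j≠1}(α_1 − α_j) = 2·4 = 8 ≡ 8 (mod 11).
Step 5: correct position 1: c_1 = r_1 − e = 0 − 8 ≡ 3 (mod 11). Hence c = [3, 0, 6, 2, 1].
  Check: interpolating c through the α_i gives m(x) = 7 + 10·x (degree < 2) with m(α_i) = c_i for every i, so c is indeed a codeword.


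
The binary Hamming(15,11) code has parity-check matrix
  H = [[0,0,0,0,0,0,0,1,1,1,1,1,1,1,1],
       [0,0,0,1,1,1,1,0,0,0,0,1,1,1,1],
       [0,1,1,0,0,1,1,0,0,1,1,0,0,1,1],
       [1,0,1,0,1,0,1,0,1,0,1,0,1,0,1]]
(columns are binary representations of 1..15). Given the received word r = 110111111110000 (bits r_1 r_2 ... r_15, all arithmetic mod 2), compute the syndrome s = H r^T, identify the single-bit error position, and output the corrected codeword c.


s = (0, 0, 1, 1)^T, error position = 3, corrected codeword c = 111111111110000

Compute s = H r^T mod 2 one row at a time:
  s_1 = 1 + 1 + 1 + 1 + 0 + 0 + 0 + 0 = 4 ≡ 0 (mod 2).
  s_2 = 1 + 1 + 1 + 1 + 0 + 0 + 0 + 0 = 4 ≡ 0 (mod 2).
  s_3 = 1 + 0 + 1 + 1 + 1 + 1 + 0 + 0 = 5 ≡ 1 (mod 2).
  s_4 = 1 + 0 + 1 + 1 + 1 + 1 + 0 + 0 = 5 ≡ 1 (mod 2).
s = (0, 0, 1, 1)^T — this equals column 3 of H (binary 0011), so error is at position 3.
Correct: flip bit 3 of r = 110111111110000 to get c = 111111111110000.


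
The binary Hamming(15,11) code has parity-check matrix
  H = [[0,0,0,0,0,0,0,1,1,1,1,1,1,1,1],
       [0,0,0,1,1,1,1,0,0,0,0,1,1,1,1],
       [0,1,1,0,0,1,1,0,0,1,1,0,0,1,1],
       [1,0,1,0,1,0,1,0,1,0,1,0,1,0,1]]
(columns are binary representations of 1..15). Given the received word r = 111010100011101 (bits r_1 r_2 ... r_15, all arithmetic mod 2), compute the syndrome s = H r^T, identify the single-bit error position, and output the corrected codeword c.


s = (0, 1, 1, 1)^T, error position = 7, corrected codeword c = 111010000011101

Compute s = H r^T mod 2 one row at a time:
  s_1 = 0 + 0 + 0 + 1 + 1 + 1 + 0 + 1 = 4 ≡ 0 (mod 2).
  s_2 = 0 + 1 + 0 + 1 + 1 + 1 + 0 + 1 = 5 ≡ 1 (mod 2).
  s_3 = 1 + 1 + 0 + 1 + 0 + 1 + 0 + 1 = 5 ≡ 1 (mod 2).
  s_4 = 1 + 1 + 1 + 1 + 0 + 1 + 1 + 1 = 7 ≡ 1 (mod 2).
s = (0, 1, 1, 1)^T — this equals column 7 of H (binary 0111), so error is at position 7.
Correct: flip bit 7 of r = 111010100011101 to get c = 111010000011101.


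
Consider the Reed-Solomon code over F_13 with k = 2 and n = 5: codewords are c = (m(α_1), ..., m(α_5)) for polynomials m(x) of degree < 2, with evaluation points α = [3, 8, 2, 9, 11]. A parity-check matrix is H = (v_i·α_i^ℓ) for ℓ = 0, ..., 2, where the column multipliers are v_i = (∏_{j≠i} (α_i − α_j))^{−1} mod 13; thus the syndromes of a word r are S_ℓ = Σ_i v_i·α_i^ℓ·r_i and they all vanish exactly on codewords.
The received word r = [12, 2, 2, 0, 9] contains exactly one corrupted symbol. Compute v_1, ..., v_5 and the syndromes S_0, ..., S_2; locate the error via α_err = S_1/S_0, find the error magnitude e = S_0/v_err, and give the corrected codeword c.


S = (1, 2, 4), error at position 3, error magnitude e = 1, c = [12, 2, 1, 0, 9].

Step 1: column multipliers v_i = (∏_{j≠i}(α_i − α_j))^{−1} mod 13.
  i = 1 (α = 3): (3−8)(3−2)(3−9)(3−11) = (−5)·1·(−6)·(−8) = −240 ≡ 7, so v_1 = 7^{−1} = 2 (mod 13).
  i = 2 (α = 8): (8−3)(8−2)(8−9)(8−11) = 5·6·(−1)·(−3) = 90 ≡ 12, so v_2 = 12^{−1} = 12 (mod 13).
  i = 3 (α = 2): (2−3)(2−8)(2−9)(2−11) = (−1)·(−6)·(−7)·(−9) = 378 ≡ 1, so v_3 = 1^{−1} = 1 (mod 13).
  i = 4 (α = 9): (9−3)(9−8)(9−2)(9−11) = 6·1·7·(−2) = −84 ≡ 7, so v_4 = 7^{−1} = 2 (mod 13).
  i = 5 (α = 11): (11−3)(11−8)(11−2)(11−9) = 8·3·9·2 = 432 ≡ 3, so v_5 = 3^{−1} = 9 (mod 13).
  v = [2, 12, 1, 2, 9].
Step 2: syndromes of r = [12, 2, 2, 0, 9] (all sums mod 13).
  S_0 = Σ v_i r_i = 2·12 + 12·2 + 1·2 + 2·0 + 9·9 = 131 ≡ 1.
  S_1 = Σ v_i α_i r_i = 2·3·12 + 12·8·2 + 1·2·2 + 2·9·0 + 9·11·9 = 1159 ≡ 2.
  α_i^2 mod 13 = [9, 12, 4, 3, 4].
  S_2 = Σ v_i α_i^2 r_i = 2·9·12 + 12·12·2 + 1·4·2 + 2·3·0 + 9·4·9 = 836 ≡ 4.
  S = (1, 2, 4) ≠ 0, so r is not a codeword (an error is present).
Step 3: locate the error. For a single error e at position i, S_ℓ = v_i·e·α_i^ℓ, so α_err = S_1/S_0.
  S_0^{−1} = 1^{−1} = 1 (mod 13), so α_err = 2·1 = 2 ≡ 2 = α_3. Error position i = 3.
  Consistency check: S_2/S_1 = 4·7 = 28 ≡ 2 = α_err ✓ (single-error assumption holds).
Step 4: error magnitude e = S_0/v_3 = S_0·∏_{j≠3}(α_3 − α_j) = 1·1 = 1 ≡ 1 (mod 13).
Step 5: correct position 3: c_3 = r_3 − e = 2 − 1 ≡ 1 (mod 13). Hence c = [12, 2, 1, 0, 9].
  Check: interpolating c through the α_i gives m(x) = 5 + 11·x (degree < 2) with m(α_i) = c_i for every i, so c is indeed a codeword.


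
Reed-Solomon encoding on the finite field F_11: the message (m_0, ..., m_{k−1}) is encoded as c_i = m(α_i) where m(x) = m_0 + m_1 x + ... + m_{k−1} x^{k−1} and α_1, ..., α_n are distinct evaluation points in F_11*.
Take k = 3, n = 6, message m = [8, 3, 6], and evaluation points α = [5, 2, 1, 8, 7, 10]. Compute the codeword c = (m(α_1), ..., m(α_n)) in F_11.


c = [8, 5, 6, 9, 4, 0]

Message polynomial: m(x) = 8 + 3·x + 6·x^2 (mod 11).
For each evaluation point α_i, compute m(α_i) mod 11:
  α_1 = 5: Horner steps 6 → 0 → 8, so m(5) = 8.
  α_2 = 2: Horner steps 6 → 4 → 5, so m(2) = 5.
  α_3 = 1: Horner steps 6 → 9 → 6, so m(1) = 6.
  α_4 = 8: Horner steps 6 → 7 → 9, so m(8) = 9.
  α_5 = 7: Horner steps 6 → 1 → 4, so m(7) = 4.
  α_6 = 10: Horner steps 6 → 8 → 0, so m(10) = 0.
Codeword c = [8, 5, 6, 9, 4, 0] ∈ F_11^6.


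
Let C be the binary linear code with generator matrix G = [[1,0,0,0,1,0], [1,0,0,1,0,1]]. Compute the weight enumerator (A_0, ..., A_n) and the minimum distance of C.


Weight distribution: A_0 = 1, A_2 = 1, A_3 = 2. Minimum distance d = 2.

Enumerate all 2^2 = 4 messages m ∈ F_2^2.
For each, compute codeword c = mG in F_2^6, then tally its weight.
  m = 00 → c = 000000, weight = 0.
  m = 10 → c = 100010, weight = 2.
  m = 01 → c = 100101, weight = 3.
  m = 11 → c = 000111, weight = 3.
Tally weights:
  weight 0: 1 codewords.
  weight 2: 1 codewords.
  weight 3: 2 codewords.
Minimum distance d = smallest w > 0 with A_w > 0 = 2.
Sanity: Σ A_w = 4 = 2^2 = 4 ✓.


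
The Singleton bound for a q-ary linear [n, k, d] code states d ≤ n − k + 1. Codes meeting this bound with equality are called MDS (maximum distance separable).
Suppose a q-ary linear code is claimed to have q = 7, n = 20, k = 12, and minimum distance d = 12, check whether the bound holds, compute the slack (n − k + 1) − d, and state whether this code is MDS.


Singleton RHS = n − k + 1 = 9, slack = -3, bound violated (no such code; not MDS).

Singleton bound: d ≤ n − k + 1.
Here n = 20, k = 12, so n − k + 1 = 9.
Given d = 12, check d ≤ 9: NO.
Slack = (n − k + 1) − d = -3.
The slack is negative: d = 12 exceeds n − k + 1 = 9 by 3, so the Singleton bound is violated and no linear [20, 12, 12]_7 code can exist. In particular it is not MDS (MDS requires d = n − k + 1 exactly).
Description: the claimed parameters are [20, 12, 12]_7; such a code would be impossible (violates the Singleton bound).


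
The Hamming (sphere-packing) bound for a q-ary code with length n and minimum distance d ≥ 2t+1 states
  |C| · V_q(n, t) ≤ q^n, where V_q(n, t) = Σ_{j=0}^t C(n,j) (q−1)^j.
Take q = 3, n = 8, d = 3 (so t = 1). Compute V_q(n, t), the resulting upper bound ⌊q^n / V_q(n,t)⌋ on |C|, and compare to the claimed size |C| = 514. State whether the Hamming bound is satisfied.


V_q(n, t) = 17, q^n = 6561, Hamming bound = 385, |C| = 514 > bound (violated).

Step 1: Compute V_q(n, t) = Σ_{j=0}^1 C(n, j) (q−1)^j.
  j = 0: C(8,0)·(2)^0 = 1·1 = 1.
  j = 1: C(8,1)·(2)^1 = 8·2 = 16.
  V_q(n, t) = 1 + 16 = 17.
Step 2: q^n = 3^8 = 6561.
Step 3: Hamming bound ⌊q^n / V_q(n,t)⌋ = ⌊6561/17⌋ = 385.
Step 4: Compare |C| = 514 to 385: violated.
The claimed |C| lies above the Hamming bound, so no 3-ary code of length 8 with d ≥ 3 can have 514 codewords.


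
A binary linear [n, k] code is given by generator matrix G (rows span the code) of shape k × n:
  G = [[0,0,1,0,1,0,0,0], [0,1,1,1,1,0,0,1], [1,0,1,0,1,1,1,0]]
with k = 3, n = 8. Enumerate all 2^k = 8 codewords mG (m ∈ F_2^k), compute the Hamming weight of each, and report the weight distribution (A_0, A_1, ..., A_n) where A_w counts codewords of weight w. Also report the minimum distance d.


Weight distribution: A_0 = 1, A_2 = 1, A_3 = 2, A_5 = 2, A_6 = 1, A_8 = 1. Minimum distance d = 2.

Enumerate all 2^3 = 8 messages m ∈ F_2^3.
For each, compute codeword c = mG in F_2^8, then tally its weight.
  m = 000 → c = 00000000, weight = 0.
  m = 100 → c = 00101000, weight = 2.
  m = 010 → c = 01111001, weight = 5.
  m = 110 → c = 01010001, weight = 3.
  m = 001 → c = 10101110, weight = 5.
  m = 101 → c = 10000110, weight = 3.
  m = 011 → c = 11010111, weight = 6.
  m = 111 → c = 11111111, weight = 8.
Tally weights:
  weight 0: 1 codewords.
  weight 2: 1 codewords.
  weight 3: 2 codewords.
  weight 5: 2 codewords.
  weight 6: 1 codewords.
  weight 8: 1 codewords.
Minimum distance d = smallest w > 0 with A_w > 0 = 2.
Sanity: Σ A_w = 8 = 2^3 = 8 ✓.


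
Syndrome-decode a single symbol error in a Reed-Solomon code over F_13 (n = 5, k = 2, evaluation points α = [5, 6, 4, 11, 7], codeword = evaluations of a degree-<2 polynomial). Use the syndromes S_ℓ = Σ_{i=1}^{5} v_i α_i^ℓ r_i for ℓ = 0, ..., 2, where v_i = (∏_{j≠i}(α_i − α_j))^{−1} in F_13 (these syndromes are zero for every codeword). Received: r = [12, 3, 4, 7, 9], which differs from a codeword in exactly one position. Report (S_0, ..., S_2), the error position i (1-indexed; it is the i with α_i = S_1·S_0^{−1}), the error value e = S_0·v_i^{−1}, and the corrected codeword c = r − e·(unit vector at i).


S = (2, 10, 11), error at position 1, error magnitude e = 2, c = [10, 3, 4, 7, 9].

Step 1: column multipliers v_i = (∏_{j≠i}(α_i − α_j))^{−1} mod 13.
  i = 1 (α = 5): (5−6)(5−4)(5−11)(5−7) = (−1)·1·(−6)·(−2) = −12 ≡ 1, so v_1 = 1^{−1} = 1 (mod 13).
  i = 2 (α = 6): (6−5)(6−4)(6−11)(6−7) = 1·2·(−5)·(−1) = 10 ≡ 10, so v_2 = 10^{−1} = 4 (mod 13).
  i = 3 (α = 4): (4−5)(4−6)(4−11)(4−7) = (−1)·(−2)·(−7)·(−3) = 42 ≡ 3, so v_3 = 3^{−1} = 9 (mod 13).
  i = 4 (α = 11): (11−5)(11−6)(11−4)(11−7) = 6·5·7·4 = 840 ≡ 8, so v_4 = 8^{−1} = 5 (mod 13).
  i = 5 (α = 7): (7−5)(7−6)(7−4)(7−11) = 2·1·3·(−4) = −24 ≡ 2, so v_5 = 2^{−1} = 7 (mod 13).
  v = [1, 4, 9, 5, 7].
Step 2: syndromes of r = [12, 3, 4, 7, 9] (all sums mod 13).
  S_0 = Σ v_i r_i = 1·12 + 4·3 + 9·4 + 5·7 + 7·9 = 158 ≡ 2.
  S_1 = Σ v_i α_i r_i = 1·5·12 + 4·6·3 + 9·4·4 + 5·11·7 + 7·7·9 = 1102 ≡ 10.
  α_i^2 mod 13 = [12, 10, 3, 4, 10].
  S_2 = Σ v_i α_i^2 r_i = 1·12·12 + 4·10·3 + 9·3·4 + 5·4·7 + 7·10·9 = 1142 ≡ 11.
  S = (2, 10, 11) ≠ 0, so r is not a codeword (an error is present).
Step 3: locate the error. For a single error e at position i, S_ℓ = v_i·e·α_i^ℓ, so α_err = S_1/S_0.
  S_0^{−1} = 2^{−1} = 7 (mod 13), so α_err = 10·7 = 70 ≡ 5 = α_1. Error position i = 1.
  Consistency check: S_2/S_1 = 11·4 = 44 ≡ 5 = α_err ✓ (single-error assumption holds).
Step 4: error magnitude e = S_0/v_1 = S_0·∏_{j≠1}(α_1 − α_j) = 2·1 = 2 ≡ 2 (mod 13).
Step 5: correct position 1: c_1 = r_1 − e = 12 − 2 ≡ 10 (mod 13). Hence c = [10, 3, 4, 7, 9].
  Check: interpolating c through the α_i gives m(x) = 6 + 6·x (degree < 2) with m(α_i) = c_i for every i, so c is indeed a codeword.


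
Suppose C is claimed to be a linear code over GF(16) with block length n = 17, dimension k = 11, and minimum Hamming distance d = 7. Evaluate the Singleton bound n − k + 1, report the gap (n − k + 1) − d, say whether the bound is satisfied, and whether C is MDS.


Singleton RHS = n − k + 1 = 7, slack = 0, bound satisfied, MDS.

Singleton bound: d ≤ n − k + 1.
Here n = 17, k = 11, so n − k + 1 = 7.
Given d = 7, check d ≤ 7: YES.
Slack = (n − k + 1) − d = 0.
The code is MDS (slack = 0).
Description: the claimed parameters are [17, 11, 7]_16; such a code would be MDS (meets Singleton bound).


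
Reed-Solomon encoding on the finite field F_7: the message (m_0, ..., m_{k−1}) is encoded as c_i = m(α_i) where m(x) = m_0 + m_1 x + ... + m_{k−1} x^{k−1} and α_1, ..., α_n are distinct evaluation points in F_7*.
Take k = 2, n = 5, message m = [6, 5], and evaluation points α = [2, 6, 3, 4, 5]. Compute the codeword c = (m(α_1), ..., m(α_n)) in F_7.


c = [2, 1, 0, 5, 3]

Message polynomial: m(x) = 6 + 5·x (mod 7).
For each evaluation point α_i, compute m(α_i) mod 7:
  α_1 = 2: Horner steps 5 → 2, so m(2) = 2.
  α_2 = 6: Horner steps 5 → 1, so m(6) = 1.
  α_3 = 3: Horner steps 5 → 0, so m(3) = 0.
  α_4 = 4: Horner steps 5 → 5, so m(4) = 5.
  α_5 = 5: Horner steps 5 → 3, so m(5) = 3.
Codeword c = [2, 1, 0, 5, 3] ∈ F_7^5.


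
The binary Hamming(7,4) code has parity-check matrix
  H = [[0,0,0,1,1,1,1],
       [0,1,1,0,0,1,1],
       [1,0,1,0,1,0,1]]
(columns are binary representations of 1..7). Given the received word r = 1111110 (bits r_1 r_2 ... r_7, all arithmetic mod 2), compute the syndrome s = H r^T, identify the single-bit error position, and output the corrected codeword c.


s = (1, 1, 1)^T, error position = 7, corrected codeword c = 1111111

Compute s = H r^T mod 2 one row at a time:
  s_1 = 1 + 1 + 1 + 0 = 3 ≡ 1 (mod 2).
  s_2 = 1 + 1 + 1 + 0 = 3 ≡ 1 (mod 2).
  s_3 = 1 + 1 + 1 + 0 = 3 ≡ 1 (mod 2).
s = (1, 1, 1)^T — this equals column 7 of H (binary 111), so error is at position 7.
Correct: flip bit 7 of r = 1111110 to get c = 1111111.


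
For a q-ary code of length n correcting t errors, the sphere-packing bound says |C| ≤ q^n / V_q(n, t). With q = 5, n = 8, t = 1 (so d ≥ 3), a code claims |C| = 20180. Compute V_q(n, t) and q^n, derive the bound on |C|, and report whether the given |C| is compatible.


V_q(n, t) = 33, q^n = 390625, Hamming bound = 11837, |C| = 20180 > bound (violated).

Step 1: Compute V_q(n, t) = Σ_{j=0}^1 C(n, j) (q−1)^j.
  j = 0: C(8,0)·(4)^0 = 1·1 = 1.
  j = 1: C(8,1)·(4)^1 = 8·4 = 32.
  V_q(n, t) = 1 + 32 = 33.
Step 2: q^n = 5^8 = 390625.
Step 3: Hamming bound ⌊q^n / V_q(n,t)⌋ = ⌊390625/33⌋ = 11837.
Step 4: Compare |C| = 20180 to 11837: violated.
The claimed |C| lies above the Hamming bound, so no 5-ary code of length 8 with d ≥ 3 can have 20180 codewords.


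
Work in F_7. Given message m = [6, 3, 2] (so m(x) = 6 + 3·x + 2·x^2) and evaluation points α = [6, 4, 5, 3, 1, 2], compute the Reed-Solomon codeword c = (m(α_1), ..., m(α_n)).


c = [5, 1, 1, 5, 4, 6]

Message polynomial: m(x) = 6 + 3·x + 2·x^2 (mod 7).
For each evaluation point α_i, compute m(α_i) mod 7:
  α_1 = 6: Horner steps 2 → 1 → 5, so m(6) = 5.
  α_2 = 4: Horner steps 2 → 4 → 1, so m(4) = 1.
  α_3 = 5: Horner steps 2 → 6 → 1, so m(5) = 1.
  α_4 = 3: Horner steps 2 → 2 → 5, so m(3) = 5.
  α_5 = 1: Horner steps 2 → 5 → 4, so m(1) = 4.
  α_6 = 2: Horner steps 2 → 0 → 6, so m(2) = 6.
Codeword c = [5, 1, 1, 5, 4, 6] ∈ F_7^6.


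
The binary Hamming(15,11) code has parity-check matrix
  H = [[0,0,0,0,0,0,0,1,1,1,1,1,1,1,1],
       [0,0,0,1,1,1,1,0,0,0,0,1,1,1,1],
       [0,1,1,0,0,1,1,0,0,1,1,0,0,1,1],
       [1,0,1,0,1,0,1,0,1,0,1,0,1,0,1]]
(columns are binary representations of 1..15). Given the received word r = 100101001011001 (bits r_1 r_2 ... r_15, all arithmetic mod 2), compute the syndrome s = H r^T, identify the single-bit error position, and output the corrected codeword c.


s = (0, 0, 1, 0)^T, error position = 2, corrected codeword c = 110101001011001

Compute s = H r^T mod 2 one row at a time:
  s_1 = 0 + 1 + 0 + 1 + 1 + 0 + 0 + 1 = 4 ≡ 0 (mod 2).
  s_2 = 1 + 0 + 1 + 0 + 1 + 0 + 0 + 1 = 4 ≡ 0 (mod 2).
  s_3 = 0 + 0 + 1 + 0 + 0 + 1 + 0 + 1 = 3 ≡ 1 (mod 2).
  s_4 = 1 + 0 + 0 + 0 + 1 + 1 + 0 + 1 = 4 ≡ 0 (mod 2).
s = (0, 0, 1, 0)^T — this equals column 2 of H (binary 0010), so error is at position 2.
Correct: flip bit 2 of r = 100101001011001 to get c = 110101001011001.


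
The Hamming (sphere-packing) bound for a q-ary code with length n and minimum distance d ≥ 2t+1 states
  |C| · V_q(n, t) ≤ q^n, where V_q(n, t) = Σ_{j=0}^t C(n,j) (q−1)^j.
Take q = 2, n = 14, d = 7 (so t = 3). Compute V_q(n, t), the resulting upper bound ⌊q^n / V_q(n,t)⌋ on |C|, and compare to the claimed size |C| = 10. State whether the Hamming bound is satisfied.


V_q(n, t) = 470, q^n = 16384, Hamming bound = 34, |C| = 10 ≤ bound (satisfied).

Step 1: Compute V_q(n, t) = Σ_{j=0}^3 C(n, j) (q−1)^j.
  j = 0: C(14,0)·(1)^0 = 1·1 = 1.
  j = 1: C(14,1)·(1)^1 = 14·1 = 14.
  j = 2: C(14,2)·(1)^2 = 91·1 = 91.
  j = 3: C(14,3)·(1)^3 = 364·1 = 364.
  V_q(n, t) = 1 + 14 + 91 + 364 = 470.
Step 2: q^n = 2^14 = 16384.
Step 3: Hamming bound ⌊q^n / V_q(n,t)⌋ = ⌊16384/470⌋ = 34.
Step 4: Compare |C| = 10 to 34: satisfied.
The claimed |C| lies below the Hamming bound.


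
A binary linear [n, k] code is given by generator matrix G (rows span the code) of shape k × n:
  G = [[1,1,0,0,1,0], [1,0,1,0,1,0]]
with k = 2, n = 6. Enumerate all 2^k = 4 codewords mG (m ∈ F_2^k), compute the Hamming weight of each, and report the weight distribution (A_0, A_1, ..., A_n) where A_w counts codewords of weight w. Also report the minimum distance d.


Weight distribution: A_0 = 1, A_2 = 1, A_3 = 2. Minimum distance d = 2.

Enumerate all 2^2 = 4 messages m ∈ F_2^2.
For each, compute codeword c = mG in F_2^6, then tally its weight.
  m = 00 → c = 000000, weight = 0.
  m = 10 → c = 110010, weight = 3.
  m = 01 → c = 101010, weight = 3.
  m = 11 → c = 011000, weight = 2.
Tally weights:
  weight 0: 1 codewords.
  weight 2: 1 codewords.
  weight 3: 2 codewords.
Minimum distance d = smallest w > 0 with A_w > 0 = 2.
Sanity: Σ A_w = 4 = 2^2 = 4 ✓.


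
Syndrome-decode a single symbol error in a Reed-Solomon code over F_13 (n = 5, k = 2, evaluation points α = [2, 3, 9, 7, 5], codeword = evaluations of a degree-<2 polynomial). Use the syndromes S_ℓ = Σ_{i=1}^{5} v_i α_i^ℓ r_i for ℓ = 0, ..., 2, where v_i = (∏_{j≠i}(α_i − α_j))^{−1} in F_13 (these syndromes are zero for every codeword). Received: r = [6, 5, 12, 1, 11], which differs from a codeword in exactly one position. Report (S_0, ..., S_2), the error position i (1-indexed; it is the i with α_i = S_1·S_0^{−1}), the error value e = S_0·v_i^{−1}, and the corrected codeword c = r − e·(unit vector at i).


S = (11, 3, 2), error at position 5, error magnitude e = 8, c = [6, 5, 12, 1, 3].

Step 1: column multipliers v_i = (∏_{j≠i}(α_i − α_j))^{−1} mod 13.
  i = 1 (α = 2): (2−3)(2−9)(2−7)(2−5) = (−1)·(−7)·(−5)·(−3) = 105 ≡ 1, so v_1 = 1^{−1} = 1 (mod 13).
  i = 2 (α = 3): (3−2)(3−9)(3−7)(3−5) = 1·(−6)·(−4)·(−2) = −48 ≡ 4, so v_2 = 4^{−1} = 10 (mod 13).
  i = 3 (α = 9): (9−2)(9−3)(9−7)(9−5) = 7·6·2·4 = 336 ≡ 11, so v_3 = 11^{−1} = 6 (mod 13).
  i = 4 (α = 7): (7−2)(7−3)(7−9)(7−5) = 5·4·(−2)·2 = −80 ≡ 11, so v_4 = 11^{−1} = 6 (mod 13).
  i = 5 (α = 5): (5−2)(5−3)(5−9)(5−7) = 3·2·(−4)·(−2) = 48 ≡ 9, so v_5 = 9^{−1} = 3 (mod 13).
  v = [1, 10, 6, 6, 3].
Step 2: syndromes of r = [6, 5, 12, 1, 11] (all sums mod 13).
  S_0 = Σ v_i r_i = 1·6 + 10·5 + 6·12 + 6·1 + 3·11 = 167 ≡ 11.
  S_1 = Σ v_i α_i r_i = 1·2·6 + 10·3·5 + 6·9·12 + 6·7·1 + 3·5·11 = 1017 ≡ 3.
  α_i^2 mod 13 = [4, 9, 3, 10, 12].
  S_2 = Σ v_i α_i^2 r_i = 1·4·6 + 10·9·5 + 6·3·12 + 6·10·1 + 3·12·11 = 1146 ≡ 2.
  S = (11, 3, 2) ≠ 0, so r is not a codeword (an error is present).
Step 3: locate the error. For a single error e at position i, S_ℓ = v_i·e·α_i^ℓ, so α_err = S_1/S_0.
  S_0^{−1} = 11^{−1} = 6 (mod 13), so α_err = 3·6 = 18 ≡ 5 = α_5. Error position i = 5.
  Consistency check: S_2/S_1 = 2·9 = 18 ≡ 5 = α_err ✓ (single-error assumption holds).
Step 4: error magnitude e = S_0/v_5 = S_0·∏_{j≠5}(α_5 − α_j) = 11·9 = 99 ≡ 8 (mod 13).
Step 5: correct position 5: c_5 = r_5 − e = 11 − 8 ≡ 3 (mod 13). Hence c = [6, 5, 12, 1, 3].
  Check: interpolating c through the α_i gives m(x) = 8 + 12·x (degree < 2) with m(α_i) = c_i for every i, so c is indeed a codeword.


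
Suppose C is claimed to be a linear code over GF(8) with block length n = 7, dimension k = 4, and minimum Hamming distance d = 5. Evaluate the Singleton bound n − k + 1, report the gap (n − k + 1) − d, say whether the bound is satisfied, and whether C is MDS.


Singleton RHS = n − k + 1 = 4, slack = -1, bound violated (no such code; not MDS).

Singleton bound: d ≤ n − k + 1.
Here n = 7, k = 4, so n − k + 1 = 4.
Given d = 5, check d ≤ 4: NO.
Slack = (n − k + 1) − d = -1.
The slack is negative: d = 5 exceeds n − k + 1 = 4 by 1, so the Singleton bound is violated and no linear [7, 4, 5]_8 code can exist. In particular it is not MDS (MDS requires d = n − k + 1 exactly).
Description: the claimed parameters are [7, 4, 5]_8; such a code would be impossible (violates the Singleton bound).


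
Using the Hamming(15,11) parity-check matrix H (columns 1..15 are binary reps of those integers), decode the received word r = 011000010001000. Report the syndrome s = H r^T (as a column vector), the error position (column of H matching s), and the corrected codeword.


s = (0, 1, 0, 1)^T, error position = 5, corrected codeword c = 011010010001000

Compute s = H r^T mod 2 one row at a time:
  s_1 = 1 + 0 + 0 + 0 + 1 + 0 + 0 + 0 = 2 ≡ 0 (mod 2).
  s_2 = 0 + 0 + 0 + 0 + 1 + 0 + 0 + 0 = 1 ≡ 1 (mod 2).
  s_3 = 1 + 1 + 0 + 0 + 0 + 0 + 0 + 0 = 2 ≡ 0 (mod 2).
  s_4 = 0 + 1 + 0 + 0 + 0 + 0 + 0 + 0 = 1 ≡ 1 (mod 2).
s = (0, 1, 0, 1)^T — this equals column 5 of H (binary 0101), so error is at position 5.
Correct: flip bit 5 of r = 011000010001000 to get c = 011010010001000.


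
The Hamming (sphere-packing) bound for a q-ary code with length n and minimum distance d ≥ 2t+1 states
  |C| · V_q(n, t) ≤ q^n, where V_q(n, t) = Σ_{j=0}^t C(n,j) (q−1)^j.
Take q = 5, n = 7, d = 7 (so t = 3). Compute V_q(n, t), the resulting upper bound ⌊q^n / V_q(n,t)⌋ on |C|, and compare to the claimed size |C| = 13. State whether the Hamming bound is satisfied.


V_q(n, t) = 2605, q^n = 78125, Hamming bound = 29, |C| = 13 ≤ bound (satisfied).

Step 1: Compute V_q(n, t) = Σ_{j=0}^3 C(n, j) (q−1)^j.
  j = 0: C(7,0)·(4)^0 = 1·1 = 1.
  j = 1: C(7,1)·(4)^1 = 7·4 = 28.
  j = 2: C(7,2)·(4)^2 = 21·16 = 336.
  j = 3: C(7,3)·(4)^3 = 35·64 = 2240.
  V_q(n, t) = 1 + 28 + 336 + 2240 = 2605.
Step 2: q^n = 5^7 = 78125.
Step 3: Hamming bound ⌊q^n / V_q(n,t)⌋ = ⌊78125/2605⌋ = 29.
Step 4: Compare |C| = 13 to 29: satisfied.
The claimed |C| lies below the Hamming bound.


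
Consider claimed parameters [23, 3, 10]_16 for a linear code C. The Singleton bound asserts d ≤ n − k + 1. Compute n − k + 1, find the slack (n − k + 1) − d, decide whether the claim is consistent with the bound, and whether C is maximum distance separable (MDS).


Singleton RHS = n − k + 1 = 21, slack = 11, bound satisfied, not MDS.

Singleton bound: d ≤ n − k + 1.
Here n = 23, k = 3, so n − k + 1 = 21.
Given d = 10, check d ≤ 21: YES.
Slack = (n − k + 1) − d = 11.
The code is NOT MDS (slack = 11 > 0).
Description: the claimed parameters are [23, 3, 10]_16; such a code would be non-MDS.


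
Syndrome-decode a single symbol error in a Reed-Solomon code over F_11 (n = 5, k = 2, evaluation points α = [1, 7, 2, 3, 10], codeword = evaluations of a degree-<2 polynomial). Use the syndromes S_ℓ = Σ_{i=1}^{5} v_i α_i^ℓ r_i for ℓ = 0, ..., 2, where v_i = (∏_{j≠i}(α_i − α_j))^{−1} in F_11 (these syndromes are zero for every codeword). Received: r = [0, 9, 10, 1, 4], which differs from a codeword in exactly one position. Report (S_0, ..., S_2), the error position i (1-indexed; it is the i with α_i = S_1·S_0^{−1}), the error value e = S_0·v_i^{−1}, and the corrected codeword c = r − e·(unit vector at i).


S = (4, 4, 4), error at position 1, error magnitude e = 3, c = [8, 9, 10, 1, 4].

Step 1: column multipliers v_i = (∏_{j≠i}(α_i − α_j))^{−1} mod 11.
  i = 1 (α = 1): (1−7)(1−2)(1−3)(1−10) = (−6)·(−1)·(−2)·(−9) = 108 ≡ 9, so v_1 = 9^{−1} = 5 (mod 11).
  i = 2 (α = 7): (7−1)(7−2)(7−3)(7−10) = 6·5·4·(−3) = −360 ≡ 3, so v_2 = 3^{−1} = 4 (mod 11).
  i = 3 (α = 2): (2−1)(2−7)(2−3)(2−10) = 1·(−5)·(−1)·(−8) = −40 ≡ 4, so v_3 = 4^{−1} = 3 (mod 11).
  i = 4 (α = 3): (3−1)(3−7)(3−2)(3−10) = 2·(−4)·1·(−7) = 56 ≡ 1, so v_4 = 1^{−1} = 1 (mod 11).
  i = 5 (α = 10): (10−1)(10−7)(10−2)(10−3) = 9·3·8·7 = 1512 ≡ 5, so v_5 = 5^{−1} = 9 (mod 11).
  v = [5, 4, 3, 1, 9].
Step 2: syndromes of r = [0, 9, 10, 1, 4] (all sums mod 11).
  S_0 = Σ v_i r_i = 5·0 + 4·9 + 3·10 + 1·1 + 9·4 = 103 ≡ 4.
  S_1 = Σ v_i α_i r_i = 5·1·0 + 4·7·9 + 3·2·10 + 1·3·1 + 9·10·4 = 675 ≡ 4.
  α_i^2 mod 11 = [1, 5, 4, 9, 1].
  S_2 = Σ v_i α_i^2 r_i = 5·1·0 + 4·5·9 + 3·4·10 + 1·9·1 + 9·1·4 = 345 ≡ 4.
  S = (4, 4, 4) ≠ 0, so r is not a codeword (an error is present).
Step 3: locate the error. For a single error e at position i, S_ℓ = v_i·e·α_i^ℓ, so α_err = S_1/S_0.
  S_0^{−1} = 4^{−1} = 3 (mod 11), so α_err = 4·3 = 12 ≡ 1 = α_1. Error position i = 1.
  Consistency check: S_2/S_1 = 4·3 = 12 ≡ 1 = α_err ✓ (single-error assumption holds).
Step 4: error magnitude e = S_0/v_1 = S_0·∏_{j≠1}(α_1 − α_j) = 4·9 = 36 ≡ 3 (mod 11).
Step 5: correct position 1: c_1 = r_1 − e = 0 − 3 ≡ 8 (mod 11). Hence c = [8, 9, 10, 1, 4].
  Check: interpolating c through the α_i gives m(x) = 6 + 2·x (degree < 2) with m(α_i) = c_i for every i, so c is indeed a codeword.


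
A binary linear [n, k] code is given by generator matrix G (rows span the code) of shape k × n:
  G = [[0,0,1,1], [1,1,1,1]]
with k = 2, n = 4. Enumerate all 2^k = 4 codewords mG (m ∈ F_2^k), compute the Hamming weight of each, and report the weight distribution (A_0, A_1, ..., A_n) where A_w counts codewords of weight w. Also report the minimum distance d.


Weight distribution: A_0 = 1, A_2 = 2, A_4 = 1. Minimum distance d = 2.

Enumerate all 2^2 = 4 messages m ∈ F_2^2.
For each, compute codeword c = mG in F_2^4, then tally its weight.
  m = 00 → c = 0000, weight = 0.
  m = 10 → c = 0011, weight = 2.
  m = 01 → c = 1111, weight = 4.
  m = 11 → c = 1100, weight = 2.
Tally weights:
  weight 0: 1 codewords.
  weight 2: 2 codewords.
  weight 4: 1 codewords.
Minimum distance d = smallest w > 0 with A_w > 0 = 2.
Sanity: Σ A_w = 4 = 2^2 = 4 ✓.


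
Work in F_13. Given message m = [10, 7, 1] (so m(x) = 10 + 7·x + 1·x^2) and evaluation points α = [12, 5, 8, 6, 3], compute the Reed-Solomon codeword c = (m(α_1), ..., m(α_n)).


c = [4, 5, 0, 10, 1]

Message polynomial: m(x) = 10 + 7·x + 1·x^2 (mod 13).
For each evaluation point α_i, compute m(α_i) mod 13:
  α_1 = 12: Horner steps 1 → 6 → 4, so m(12) = 4.
  α_2 = 5: Horner steps 1 → 12 → 5, so m(5) = 5.
  α_3 = 8: Horner steps 1 → 2 → 0, so m(8) = 0.
  α_4 = 6: Horner steps 1 → 0 → 10, so m(6) = 10.
  α_5 = 3: Horner steps 1 → 10 → 1, so m(3) = 1.
Codeword c = [4, 5, 0, 10, 1] ∈ F_13^5.


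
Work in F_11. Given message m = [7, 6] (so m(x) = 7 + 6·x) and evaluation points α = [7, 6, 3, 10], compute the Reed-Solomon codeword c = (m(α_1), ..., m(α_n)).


c = [5, 10, 3, 1]

Message polynomial: m(x) = 7 + 6·x (mod 11).
For each evaluation point α_i, compute m(α_i) mod 11:
  α_1 = 7: Horner steps 6 → 5, so m(7) = 5.
  α_2 = 6: Horner steps 6 → 10, so m(6) = 10.
  α_3 = 3: Horner steps 6 → 3, so m(3) = 3.
  α_4 = 10: Horner steps 6 → 1, so m(10) = 1.
Codeword c = [5, 10, 3, 1] ∈ F_11^4.


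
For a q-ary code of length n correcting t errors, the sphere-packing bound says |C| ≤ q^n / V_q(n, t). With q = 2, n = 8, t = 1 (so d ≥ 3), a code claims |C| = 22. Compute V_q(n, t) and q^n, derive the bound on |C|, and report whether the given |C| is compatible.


V_q(n, t) = 9, q^n = 256, Hamming bound = 28, |C| = 22 ≤ bound (satisfied).

Step 1: Compute V_q(n, t) = Σ_{j=0}^1 C(n, j) (q−1)^j.
  j = 0: C(8,0)·(1)^0 = 1·1 = 1.
  j = 1: C(8,1)·(1)^1 = 8·1 = 8.
  V_q(n, t) = 1 + 8 = 9.
Step 2: q^n = 2^8 = 256.
Step 3: Hamming bound ⌊q^n / V_q(n,t)⌋ = ⌊256/9⌋ = 28.
Step 4: Compare |C| = 22 to 28: satisfied.
The claimed |C| lies below the Hamming bound.


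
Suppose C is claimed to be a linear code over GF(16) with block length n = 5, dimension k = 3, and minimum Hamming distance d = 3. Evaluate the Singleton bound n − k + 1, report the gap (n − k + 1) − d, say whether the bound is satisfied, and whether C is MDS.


Singleton RHS = n − k + 1 = 3, slack = 0, bound satisfied, MDS.

Singleton bound: d ≤ n − k + 1.
Here n = 5, k = 3, so n − k + 1 = 3.
Given d = 3, check d ≤ 3: YES.
Slack = (n − k + 1) − d = 0.
The code is MDS (slack = 0).
Description: the claimed parameters are [5, 3, 3]_16; such a code would be MDS (meets Singleton bound).


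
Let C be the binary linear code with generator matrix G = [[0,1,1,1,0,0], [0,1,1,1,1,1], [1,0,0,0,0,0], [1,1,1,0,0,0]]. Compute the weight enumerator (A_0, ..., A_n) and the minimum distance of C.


Weight distribution: A_0 = 1, A_1 = 2, A_2 = 3, A_3 = 4, A_4 = 3, A_5 = 2, A_6 = 1. Minimum distance d = 1.

Enumerate all 2^4 = 16 messages m ∈ F_2^4.
For each, compute codeword c = mG in F_2^6, then tally its weight.
  m = 0000 → c = 000000, weight = 0.
  m = 1000 → c = 011100, weight = 3.
  m = 0100 → c = 011111, weight = 5.
  m = 1100 → c = 000011, weight = 2.
  m = 0010 → c = 100000, weight = 1.
  m = 1010 → c = 111100, weight = 4.
  m = 0110 → c = 111111, weight = 6.
  m = 1110 → c = 100011, weight = 3.
  m = 0001 → c = 111000, weight = 3.
  m = 1001 → c = 100100, weight = 2.
  m = 0101 → c = 100111, weight = 4.
  m = 1101 → c = 111011, weight = 5.
  m = 0011 → c = 011000, weight = 2.
  m = 1011 → c = 000100, weight = 1.
  m = 0111 → c = 000111, weight = 3.
  m = 1111 → c = 011011, weight = 4.
Tally weights:
  weight 0: 1 codewords.
  weight 1: 2 codewords.
  weight 2: 3 codewords.
  weight 3: 4 codewords.
  weight 4: 3 codewords.
  weight 5: 2 codewords.
  weight 6: 1 codewords.
Minimum distance d = smallest w > 0 with A_w > 0 = 1.
Sanity: Σ A_w = 16 = 2^4 = 16 ✓.


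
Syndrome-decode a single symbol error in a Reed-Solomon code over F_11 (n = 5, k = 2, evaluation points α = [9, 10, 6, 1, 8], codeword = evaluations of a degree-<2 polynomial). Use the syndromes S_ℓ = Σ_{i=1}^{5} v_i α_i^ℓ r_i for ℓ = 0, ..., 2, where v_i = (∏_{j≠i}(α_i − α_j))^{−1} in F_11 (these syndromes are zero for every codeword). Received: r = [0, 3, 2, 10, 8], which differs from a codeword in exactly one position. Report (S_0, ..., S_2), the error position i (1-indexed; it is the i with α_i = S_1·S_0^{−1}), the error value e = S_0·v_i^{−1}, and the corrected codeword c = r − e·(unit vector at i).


S = (1, 1, 1), error at position 4, error magnitude e = 1, c = [0, 3, 2, 9, 8].

Step 1: column multipliers v_i = (∏_{j≠i}(α_i − α_j))^{−1} mod 11.
  i = 1 (α = 9): (9−10)(9−6)(9−1)(9−8) = (−1)·3·8·1 = −24 ≡ 9, so v_1 = 9^{−1} = 5 (mod 11).
  i = 2 (α = 10): (10−9)(10−6)(10−1)(10−8) = 1·4·9·2 = 72 ≡ 6, so v_2 = 6^{−1} = 2 (mod 11).
  i = 3 (α = 6): (6−9)(6−10)(6−1)(6−8) = (−3)·(−4)·5·(−2) = −120 ≡ 1, so v_3 = 1^{−1} = 1 (mod 11).
  i = 4 (α = 1): (1−9)(1−10)(1−6)(1−8) = (−8)·(−9)·(−5)·(−7) = 2520 ≡ 1, so v_4 = 1^{−1} = 1 (mod 11).
  i = 5 (α = 8): (8−9)(8−10)(8−6)(8−1) = (−1)·(−2)·2·7 = 28 ≡ 6, so v_5 = 6^{−1} = 2 (mod 11).
  v = [5, 2, 1, 1, 2].
Step 2: syndromes of r = [0, 3, 2, 10, 8] (all sums mod 11).
  S_0 = Σ v_i r_i = 5·0 + 2·3 + 1·2 + 1·10 + 2·8 = 34 ≡ 1.
  S_1 = Σ v_i α_i r_i = 5·9·0 + 2·10·3 + 1·6·2 + 1·1·10 + 2·8·8 = 210 ≡ 1.
  α_i^2 mod 11 = [4, 1, 3, 1, 9].
  S_2 = Σ v_i α_i^2 r_i = 5·4·0 + 2·1·3 + 1·3·2 + 1·1·10 + 2·9·8 = 166 ≡ 1.
  S = (1, 1, 1) ≠ 0, so r is not a codeword (an error is present).
Step 3: locate the error. For a single error e at position i, S_ℓ = v_i·e·α_i^ℓ, so α_err = S_1/S_0.
  S_0^{−1} = 1^{−1} = 1 (mod 11), so α_err = 1·1 = 1 ≡ 1 = α_4. Error position i = 4.
  Consistency check: S_2/S_1 = 1·1 = 1 ≡ 1 = α_err ✓ (single-error assumption holds).
Step 4: error magnitude e = S_0/v_4 = S_0·∏_{j≠4}(α_4 − α_j) = 1·1 = 1 ≡ 1 (mod 11).
Step 5: correct position 4: c_4 = r_4 − e = 10 − 1 ≡ 9 (mod 11). Hence c = [0, 3, 2, 9, 8].
  Check: interpolating c through the α_i gives m(x) = 6 + 3·x (degree < 2) with m(α_i) = c_i for every i, so c is indeed a codeword.
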